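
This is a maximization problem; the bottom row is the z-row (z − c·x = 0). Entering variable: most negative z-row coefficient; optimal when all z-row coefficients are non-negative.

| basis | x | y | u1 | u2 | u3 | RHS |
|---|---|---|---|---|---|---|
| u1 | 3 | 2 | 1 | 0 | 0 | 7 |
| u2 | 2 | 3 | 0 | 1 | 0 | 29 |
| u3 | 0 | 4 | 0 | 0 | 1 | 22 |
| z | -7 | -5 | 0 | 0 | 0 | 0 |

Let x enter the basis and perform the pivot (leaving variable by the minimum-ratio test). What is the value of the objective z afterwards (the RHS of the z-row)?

Ratio test on column x — row 1: 7/3 = 7/3; row 2: 29/2 = 29/2; row 3: entry 0 ≤ 0. Minimum is 7/3 at row 1 (u1 leaves); pivot element 3.
Pivot on row 1; the z-row RHS becomes 0 − (-7)·(7/3) = 49/3.

49/3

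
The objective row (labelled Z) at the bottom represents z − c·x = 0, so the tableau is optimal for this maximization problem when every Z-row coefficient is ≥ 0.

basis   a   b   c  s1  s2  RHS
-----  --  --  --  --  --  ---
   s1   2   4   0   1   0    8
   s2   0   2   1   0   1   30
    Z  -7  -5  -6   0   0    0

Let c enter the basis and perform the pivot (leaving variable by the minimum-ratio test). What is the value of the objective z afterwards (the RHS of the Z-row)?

Ratio test on column c — row 1: entry 0 ≤ 0; row 2: 30/1 = 30. Minimum is 30 at row 2 (s2 leaves); pivot element 1.
Pivot on row 2; the Z-row RHS becomes 0 − (-6)·30 = 180.

180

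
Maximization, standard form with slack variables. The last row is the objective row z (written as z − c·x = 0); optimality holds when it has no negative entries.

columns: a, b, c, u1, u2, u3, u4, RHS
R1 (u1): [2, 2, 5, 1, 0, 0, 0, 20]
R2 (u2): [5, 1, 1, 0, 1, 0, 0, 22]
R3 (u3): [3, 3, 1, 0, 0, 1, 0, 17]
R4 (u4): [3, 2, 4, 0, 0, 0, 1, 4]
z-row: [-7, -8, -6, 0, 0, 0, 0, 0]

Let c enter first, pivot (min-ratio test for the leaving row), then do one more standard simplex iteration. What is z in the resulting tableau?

Ratio test on column c — row 1: 20/5 = 4; row 2: 22/1 = 22; row 3: 17/1 = 17; row 4: 4/4 = 1. Minimum is 1 at row 4 (u4 leaves); pivot element 4.
Pivot on row 4; the z-row RHS becomes 0 − (-6)·1 = 6.
Next entering variable (most negative z-row entry -5): b.
Ratio test on column b — row 1: entry -1/2 ≤ 0; row 2: 21/(1/2) = 42; row 3: 16/(5/2) = 32/5; row 4: 1/(1/2) = 2. Minimum is 2 at row 4 (c leaves); pivot element 1/2.
After the second pivot the z-row RHS is 6 − (-5)·2 = 16.

16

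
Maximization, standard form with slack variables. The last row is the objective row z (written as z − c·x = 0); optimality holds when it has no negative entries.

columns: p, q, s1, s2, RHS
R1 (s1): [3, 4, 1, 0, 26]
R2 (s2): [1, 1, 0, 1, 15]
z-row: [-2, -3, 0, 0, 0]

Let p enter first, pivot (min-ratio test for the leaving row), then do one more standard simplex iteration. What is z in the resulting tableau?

Ratio test on column p — row 1: 26/3 = 26/3; row 2: 15/1 = 15. Minimum is 26/3 at row 1 (s1 leaves); pivot element 3.
Pivot on row 1; the z-row RHS becomes 0 − (-2)·(26/3) = 52/3.
Next entering variable (most negative z-row entry -1/3): q.
Ratio test on column q — row 1: (26/3)/(4/3) = 13/2; row 2: entry -1/3 ≤ 0. Minimum is 13/2 at row 1 (p leaves); pivot element 4/3.
After the second pivot the z-row RHS is 52/3 − (-1/3)·(13/2) = 39/2.

39/2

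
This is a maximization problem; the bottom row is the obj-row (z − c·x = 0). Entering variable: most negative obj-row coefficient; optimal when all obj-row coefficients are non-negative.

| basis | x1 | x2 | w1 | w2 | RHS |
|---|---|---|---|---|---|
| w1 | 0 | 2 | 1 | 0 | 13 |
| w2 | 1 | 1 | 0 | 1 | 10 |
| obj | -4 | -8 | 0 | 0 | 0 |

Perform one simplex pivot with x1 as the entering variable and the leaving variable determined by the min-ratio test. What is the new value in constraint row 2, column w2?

Ratio test on column x1 — row 1: entry 0 ≤ 0; row 2: 10/1 = 10. Minimum is 10 at row 2 (w2 leaves); pivot element 1.
Divide row 2 by 1; eliminate column x1 from the other rows.
In the new row 2, the w2 entry is the old entry divided by the pivot: 1/1 = 1.

1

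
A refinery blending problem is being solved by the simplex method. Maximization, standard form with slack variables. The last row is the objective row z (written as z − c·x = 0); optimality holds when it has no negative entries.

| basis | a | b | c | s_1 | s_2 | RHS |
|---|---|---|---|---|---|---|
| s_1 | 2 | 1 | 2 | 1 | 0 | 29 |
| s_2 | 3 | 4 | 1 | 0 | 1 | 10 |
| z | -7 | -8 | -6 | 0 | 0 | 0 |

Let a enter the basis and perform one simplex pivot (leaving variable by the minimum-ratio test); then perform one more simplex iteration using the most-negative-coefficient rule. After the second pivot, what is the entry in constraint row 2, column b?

4

Ratio test on column a — row 1: 29/2 = 29/2; row 2: 10/3 = 10/3. Minimum is 10/3 at row 2 (s_2 leaves); pivot element 3.
Divide row 2 by 3; eliminate column a from the other rows.
Second iteration: most negative z-row entry is -11/3 in column c, so c enters.
Ratio test on column c — row 1: (67/3)/(4/3) = 67/4; row 2: (10/3)/(1/3) = 10. Minimum is 10 at row 2 (a leaves); pivot element 1/3.
Divide row 2 by 1/3; eliminate column c from the other rows.
After both pivots, the entry at constraint row 2, column b is 4.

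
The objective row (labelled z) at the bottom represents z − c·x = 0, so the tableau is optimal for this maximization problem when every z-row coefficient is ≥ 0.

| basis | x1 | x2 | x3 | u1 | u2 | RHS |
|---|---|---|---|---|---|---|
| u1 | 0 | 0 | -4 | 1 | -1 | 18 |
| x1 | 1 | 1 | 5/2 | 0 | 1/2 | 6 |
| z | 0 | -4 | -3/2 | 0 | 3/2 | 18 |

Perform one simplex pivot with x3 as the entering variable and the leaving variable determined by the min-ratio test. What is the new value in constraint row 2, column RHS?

Ratio test on column x3 — row 1: entry -4 ≤ 0; row 2: 6/(5/2) = 12/5. Minimum is 12/5 at row 2 (x1 leaves); pivot element 5/2.
Divide row 2 by 5/2; eliminate column x3 from the other rows.
In the new row 2, the RHS entry is the old entry divided by the pivot: 6/(5/2) = 12/5.

12/5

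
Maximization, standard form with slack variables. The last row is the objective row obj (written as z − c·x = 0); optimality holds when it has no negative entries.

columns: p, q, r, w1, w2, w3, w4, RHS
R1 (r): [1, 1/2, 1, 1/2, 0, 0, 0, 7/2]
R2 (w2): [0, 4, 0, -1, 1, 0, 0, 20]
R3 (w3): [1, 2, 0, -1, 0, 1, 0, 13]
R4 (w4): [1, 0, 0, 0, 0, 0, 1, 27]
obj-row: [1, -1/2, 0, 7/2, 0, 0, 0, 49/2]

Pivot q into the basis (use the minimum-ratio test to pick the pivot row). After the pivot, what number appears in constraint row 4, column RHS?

Ratio test on column q — row 1: (7/2)/(1/2) = 7; row 2: 20/4 = 5; row 3: 13/2 = 13/2; row 4: entry 0 ≤ 0. Minimum is 5 at row 2 (w2 leaves); pivot element 4.
Divide row 2 by 4; eliminate column q from the other rows.
Row 4 update in column RHS: 27 − 0·5 = 27.

27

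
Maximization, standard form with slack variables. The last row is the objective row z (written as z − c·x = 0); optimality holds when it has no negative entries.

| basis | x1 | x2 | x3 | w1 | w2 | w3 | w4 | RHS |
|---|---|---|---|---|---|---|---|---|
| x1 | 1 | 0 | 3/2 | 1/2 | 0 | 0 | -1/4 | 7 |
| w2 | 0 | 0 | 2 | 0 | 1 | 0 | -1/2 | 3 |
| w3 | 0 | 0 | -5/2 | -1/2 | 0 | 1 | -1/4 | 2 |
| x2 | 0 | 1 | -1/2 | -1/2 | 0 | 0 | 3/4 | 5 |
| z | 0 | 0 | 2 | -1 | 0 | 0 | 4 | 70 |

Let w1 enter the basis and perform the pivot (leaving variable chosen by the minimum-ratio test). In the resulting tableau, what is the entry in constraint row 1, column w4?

Ratio test on column w1 — row 1: 7/(1/2) = 14; row 2: entry 0 ≤ 0; row 3: entry -1/2 ≤ 0; row 4: entry -1/2 ≤ 0. Minimum is 14 at row 1 (x1 leaves); pivot element 1/2.
Divide row 1 by 1/2; eliminate column w1 from the other rows.
In the new row 1, the w4 entry is the old entry divided by the pivot: (-1/4)/(1/2) = -1/2.

-1/2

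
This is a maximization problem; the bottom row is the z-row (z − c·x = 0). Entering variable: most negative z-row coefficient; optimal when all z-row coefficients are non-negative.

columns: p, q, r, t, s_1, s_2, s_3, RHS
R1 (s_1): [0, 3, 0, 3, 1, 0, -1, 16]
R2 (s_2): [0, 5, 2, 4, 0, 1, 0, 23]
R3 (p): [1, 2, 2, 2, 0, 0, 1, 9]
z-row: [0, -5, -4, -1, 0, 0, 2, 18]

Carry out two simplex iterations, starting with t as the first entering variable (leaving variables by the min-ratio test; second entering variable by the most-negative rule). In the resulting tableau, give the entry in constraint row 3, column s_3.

1/2

Ratio test on column t — row 1: 16/3 = 16/3; row 2: 23/4 = 23/4; row 3: 9/2 = 9/2. Minimum is 9/2 at row 3 (p leaves); pivot element 2.
Divide row 3 by 2; eliminate column t from the other rows.
Second iteration: most negative z-row entry is -4 in column q, so q enters.
Ratio test on column q — row 1: entry 0 ≤ 0; row 2: 5/1 = 5; row 3: (9/2)/1 = 9/2. Minimum is 9/2 at row 3 (t leaves); pivot element 1.
Divide row 3 by 1; eliminate column q from the other rows.
After both pivots, the entry at constraint row 3, column s_3 is 1/2.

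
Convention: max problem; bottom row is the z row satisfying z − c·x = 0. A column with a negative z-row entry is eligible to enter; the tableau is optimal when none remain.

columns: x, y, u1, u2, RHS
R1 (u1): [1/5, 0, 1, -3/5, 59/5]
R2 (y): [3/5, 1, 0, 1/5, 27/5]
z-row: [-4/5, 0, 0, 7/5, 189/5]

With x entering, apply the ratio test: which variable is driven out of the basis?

Column x entries and ratios — u1: (59/5)/(1/5) = 59; y: (27/5)/(3/5) = 9.
Smallest ratio is 9 in the row of y, so y leaves.

y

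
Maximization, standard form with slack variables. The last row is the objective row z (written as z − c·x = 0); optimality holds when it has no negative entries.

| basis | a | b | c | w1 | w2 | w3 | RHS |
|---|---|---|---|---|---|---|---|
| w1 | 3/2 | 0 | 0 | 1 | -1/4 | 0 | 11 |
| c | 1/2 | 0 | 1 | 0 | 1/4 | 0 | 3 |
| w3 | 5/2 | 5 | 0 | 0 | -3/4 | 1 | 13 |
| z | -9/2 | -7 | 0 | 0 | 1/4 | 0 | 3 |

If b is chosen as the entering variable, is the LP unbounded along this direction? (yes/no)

Column b has positive entries in row(s) 3, so the ratio test bounds it — not unbounded.

no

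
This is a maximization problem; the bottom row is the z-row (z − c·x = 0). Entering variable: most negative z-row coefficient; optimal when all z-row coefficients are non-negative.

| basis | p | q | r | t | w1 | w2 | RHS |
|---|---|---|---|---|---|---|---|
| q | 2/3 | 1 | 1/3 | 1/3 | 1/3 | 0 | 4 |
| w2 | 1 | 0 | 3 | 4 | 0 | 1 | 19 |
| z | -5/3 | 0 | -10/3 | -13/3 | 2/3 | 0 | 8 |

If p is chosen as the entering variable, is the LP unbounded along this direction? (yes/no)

Column p has positive entries in row(s) 1, 2, so the ratio test bounds it — not unbounded.

no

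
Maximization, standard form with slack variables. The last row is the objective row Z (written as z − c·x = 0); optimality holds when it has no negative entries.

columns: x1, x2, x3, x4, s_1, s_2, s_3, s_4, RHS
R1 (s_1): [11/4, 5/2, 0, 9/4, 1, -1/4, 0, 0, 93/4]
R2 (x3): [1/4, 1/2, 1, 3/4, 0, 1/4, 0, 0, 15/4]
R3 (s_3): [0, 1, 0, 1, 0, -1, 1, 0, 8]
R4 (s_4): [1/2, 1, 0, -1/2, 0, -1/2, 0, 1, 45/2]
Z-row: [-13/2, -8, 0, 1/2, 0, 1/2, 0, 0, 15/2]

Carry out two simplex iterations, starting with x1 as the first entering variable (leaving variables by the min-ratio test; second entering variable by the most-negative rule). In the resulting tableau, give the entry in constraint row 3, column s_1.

1/3

Ratio test on column x1 — row 1: (93/4)/(11/4) = 93/11; row 2: (15/4)/(1/4) = 15; row 3: entry 0 ≤ 0; row 4: (45/2)/(1/2) = 45. Minimum is 93/11 at row 1 (s_1 leaves); pivot element 11/4.
Divide row 1 by 11/4; eliminate column x1 from the other rows.
Second iteration: most negative Z-row entry is -23/11 in column x2, so x2 enters.
Ratio test on column x2 — row 1: (93/11)/(10/11) = 93/10; row 2: (18/11)/(3/11) = 6; row 3: 8/1 = 8; row 4: (201/11)/(6/11) = 67/2. Minimum is 6 at row 2 (x3 leaves); pivot element 3/11.
Divide row 2 by 3/11; eliminate column x2 from the other rows.
After both pivots, the entry at constraint row 3, column s_1 is 1/3.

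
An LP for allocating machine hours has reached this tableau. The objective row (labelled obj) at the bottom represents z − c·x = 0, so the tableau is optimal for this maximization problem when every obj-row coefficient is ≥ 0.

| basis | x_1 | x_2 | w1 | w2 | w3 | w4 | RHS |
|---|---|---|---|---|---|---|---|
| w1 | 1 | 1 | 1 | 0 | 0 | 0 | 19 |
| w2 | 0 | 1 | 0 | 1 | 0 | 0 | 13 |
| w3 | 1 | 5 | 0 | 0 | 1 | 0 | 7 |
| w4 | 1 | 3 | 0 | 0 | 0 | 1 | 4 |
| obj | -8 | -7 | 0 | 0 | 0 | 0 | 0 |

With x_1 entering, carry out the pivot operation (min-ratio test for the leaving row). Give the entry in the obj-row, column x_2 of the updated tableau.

17

Ratio test on column x_1 — row 1: 19/1 = 19; row 2: entry 0 ≤ 0; row 3: 7/1 = 7; row 4: 4/1 = 4. Minimum is 4 at row 4 (w4 leaves); pivot element 1.
Divide row 4 by 1; eliminate column x_1 from the other rows.
obj-row update in column x_2: -7 − (-8)·3 = 17.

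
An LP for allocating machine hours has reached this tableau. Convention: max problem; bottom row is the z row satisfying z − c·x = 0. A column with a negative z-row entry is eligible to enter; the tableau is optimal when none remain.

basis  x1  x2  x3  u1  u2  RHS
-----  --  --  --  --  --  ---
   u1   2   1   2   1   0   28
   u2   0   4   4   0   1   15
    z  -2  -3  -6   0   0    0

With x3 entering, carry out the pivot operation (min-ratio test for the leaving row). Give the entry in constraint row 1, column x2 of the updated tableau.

Ratio test on column x3 — row 1: 28/2 = 14; row 2: 15/4 = 15/4. Minimum is 15/4 at row 2 (u2 leaves); pivot element 4.
Divide row 2 by 4; eliminate column x3 from the other rows.
Row 1 update in column x2: 1 − 2·1 = -1.

-1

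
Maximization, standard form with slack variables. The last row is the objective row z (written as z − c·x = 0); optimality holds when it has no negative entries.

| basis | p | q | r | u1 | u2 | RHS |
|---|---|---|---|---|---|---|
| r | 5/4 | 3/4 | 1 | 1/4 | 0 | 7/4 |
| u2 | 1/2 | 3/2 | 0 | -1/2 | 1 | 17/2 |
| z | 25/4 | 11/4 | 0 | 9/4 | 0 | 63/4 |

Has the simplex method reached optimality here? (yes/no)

Every z-row coefficient is ≥ 0, so the tableau is optimal.

yes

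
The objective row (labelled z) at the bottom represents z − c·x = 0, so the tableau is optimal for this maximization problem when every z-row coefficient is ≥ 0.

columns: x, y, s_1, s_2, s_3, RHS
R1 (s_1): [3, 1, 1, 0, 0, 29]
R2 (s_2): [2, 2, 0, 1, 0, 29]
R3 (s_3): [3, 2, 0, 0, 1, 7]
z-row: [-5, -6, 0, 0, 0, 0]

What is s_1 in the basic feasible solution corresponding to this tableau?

s_1 is basic (row 1); its value is the RHS of that row, 29.

29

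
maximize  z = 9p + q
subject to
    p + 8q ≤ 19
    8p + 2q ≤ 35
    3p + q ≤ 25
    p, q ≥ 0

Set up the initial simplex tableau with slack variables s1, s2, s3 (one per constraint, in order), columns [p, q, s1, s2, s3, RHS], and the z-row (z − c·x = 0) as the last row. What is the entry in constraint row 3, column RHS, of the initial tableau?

25

The RHS of constraint 3 is b_3 = 25.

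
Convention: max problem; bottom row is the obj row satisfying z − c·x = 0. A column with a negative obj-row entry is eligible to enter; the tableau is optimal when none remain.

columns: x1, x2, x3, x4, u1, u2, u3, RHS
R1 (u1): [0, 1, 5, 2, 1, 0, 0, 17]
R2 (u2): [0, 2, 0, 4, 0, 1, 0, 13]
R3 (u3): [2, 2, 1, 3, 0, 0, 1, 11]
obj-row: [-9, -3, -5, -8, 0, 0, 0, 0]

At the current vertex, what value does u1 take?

17

u1 is basic (row 1); its value is the RHS of that row, 17.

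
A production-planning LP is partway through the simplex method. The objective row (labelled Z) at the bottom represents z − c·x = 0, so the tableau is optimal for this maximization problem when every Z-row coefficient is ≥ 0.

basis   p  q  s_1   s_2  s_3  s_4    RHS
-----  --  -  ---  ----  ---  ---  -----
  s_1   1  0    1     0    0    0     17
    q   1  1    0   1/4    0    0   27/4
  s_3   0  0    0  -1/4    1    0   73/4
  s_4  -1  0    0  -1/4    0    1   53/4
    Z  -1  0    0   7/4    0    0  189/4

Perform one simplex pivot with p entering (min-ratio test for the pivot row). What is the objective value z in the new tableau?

Ratio test on column p — row 1: 17/1 = 17; row 2: (27/4)/1 = 27/4; row 3: entry 0 ≤ 0; row 4: entry -1 ≤ 0. Minimum is 27/4 at row 2 (q leaves); pivot element 1.
Pivot on row 2; the Z-row RHS becomes 189/4 − (-1)·(27/4) = 54.

54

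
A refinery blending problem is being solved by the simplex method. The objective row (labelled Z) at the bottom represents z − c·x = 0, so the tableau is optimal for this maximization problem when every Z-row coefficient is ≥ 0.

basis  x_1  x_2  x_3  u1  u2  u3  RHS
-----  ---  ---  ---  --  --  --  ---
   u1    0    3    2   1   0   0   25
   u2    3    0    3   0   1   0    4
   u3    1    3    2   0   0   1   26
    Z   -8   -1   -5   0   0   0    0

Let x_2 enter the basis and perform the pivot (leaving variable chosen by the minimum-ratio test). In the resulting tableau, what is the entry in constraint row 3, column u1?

Ratio test on column x_2 — row 1: 25/3 = 25/3; row 2: entry 0 ≤ 0; row 3: 26/3 = 26/3. Minimum is 25/3 at row 1 (u1 leaves); pivot element 3.
Divide row 1 by 3; eliminate column x_2 from the other rows.
Row 3 update in column u1: 0 − 3·(1/3) = -1.

-1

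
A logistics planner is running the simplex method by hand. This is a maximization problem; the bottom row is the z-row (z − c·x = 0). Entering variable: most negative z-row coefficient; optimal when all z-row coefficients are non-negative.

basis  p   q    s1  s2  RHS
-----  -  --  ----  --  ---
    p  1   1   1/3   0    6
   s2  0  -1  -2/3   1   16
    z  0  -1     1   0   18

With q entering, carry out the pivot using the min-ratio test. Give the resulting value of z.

24

Ratio test on column q — row 1: 6/1 = 6; row 2: entry -1 ≤ 0. Minimum is 6 at row 1 (p leaves); pivot element 1.
Pivot on row 1; the z-row RHS becomes 18 − (-1)·6 = 24.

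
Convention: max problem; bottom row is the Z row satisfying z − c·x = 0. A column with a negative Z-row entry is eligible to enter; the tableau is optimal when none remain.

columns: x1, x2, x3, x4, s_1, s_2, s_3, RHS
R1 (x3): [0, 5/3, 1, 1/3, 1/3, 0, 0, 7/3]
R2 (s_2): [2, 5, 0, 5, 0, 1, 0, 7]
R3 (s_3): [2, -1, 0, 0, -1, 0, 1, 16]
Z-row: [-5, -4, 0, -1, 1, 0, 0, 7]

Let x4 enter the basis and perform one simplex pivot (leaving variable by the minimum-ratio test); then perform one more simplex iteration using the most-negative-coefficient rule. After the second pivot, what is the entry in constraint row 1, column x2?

Ratio test on column x4 — row 1: (7/3)/(1/3) = 7; row 2: 7/5 = 7/5; row 3: entry 0 ≤ 0. Minimum is 7/5 at row 2 (s_2 leaves); pivot element 5.
Divide row 2 by 5; eliminate column x4 from the other rows.
Second iteration: most negative Z-row entry is -23/5 in column x1, so x1 enters.
Ratio test on column x1 — row 1: entry -2/15 ≤ 0; row 2: (7/5)/(2/5) = 7/2; row 3: 16/2 = 8. Minimum is 7/2 at row 2 (x4 leaves); pivot element 2/5.
Divide row 2 by 2/5; eliminate column x1 from the other rows.
After both pivots, the entry at constraint row 1, column x2 is 5/3.

5/3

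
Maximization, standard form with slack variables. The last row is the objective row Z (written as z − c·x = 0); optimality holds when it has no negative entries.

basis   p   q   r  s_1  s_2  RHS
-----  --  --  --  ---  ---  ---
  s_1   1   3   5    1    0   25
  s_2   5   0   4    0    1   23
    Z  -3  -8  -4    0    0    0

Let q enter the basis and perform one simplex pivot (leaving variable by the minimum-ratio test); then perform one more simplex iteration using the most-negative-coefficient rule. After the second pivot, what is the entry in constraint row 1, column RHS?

34/5

Ratio test on column q — row 1: 25/3 = 25/3; row 2: entry 0 ≤ 0. Minimum is 25/3 at row 1 (s_1 leaves); pivot element 3.
Divide row 1 by 3; eliminate column q from the other rows.
Second iteration: most negative Z-row entry is -1/3 in column p, so p enters.
Ratio test on column p — row 1: (25/3)/(1/3) = 25; row 2: 23/5 = 23/5. Minimum is 23/5 at row 2 (s_2 leaves); pivot element 5.
Divide row 2 by 5; eliminate column p from the other rows.
After both pivots, the entry at constraint row 1, column RHS is 34/5.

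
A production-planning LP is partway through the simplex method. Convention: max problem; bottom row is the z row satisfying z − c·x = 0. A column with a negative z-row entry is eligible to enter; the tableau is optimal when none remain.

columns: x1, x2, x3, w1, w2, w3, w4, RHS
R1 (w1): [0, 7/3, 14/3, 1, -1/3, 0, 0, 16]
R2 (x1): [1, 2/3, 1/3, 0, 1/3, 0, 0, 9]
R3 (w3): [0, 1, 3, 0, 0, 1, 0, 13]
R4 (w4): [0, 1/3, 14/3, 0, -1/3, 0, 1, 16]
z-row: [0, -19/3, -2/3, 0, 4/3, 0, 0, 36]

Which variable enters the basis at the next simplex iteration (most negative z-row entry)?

Negative z-row entries: x2: -19/3, x3: -2/3.
The most negative is -19/3 in column x2, so x2 enters.

x2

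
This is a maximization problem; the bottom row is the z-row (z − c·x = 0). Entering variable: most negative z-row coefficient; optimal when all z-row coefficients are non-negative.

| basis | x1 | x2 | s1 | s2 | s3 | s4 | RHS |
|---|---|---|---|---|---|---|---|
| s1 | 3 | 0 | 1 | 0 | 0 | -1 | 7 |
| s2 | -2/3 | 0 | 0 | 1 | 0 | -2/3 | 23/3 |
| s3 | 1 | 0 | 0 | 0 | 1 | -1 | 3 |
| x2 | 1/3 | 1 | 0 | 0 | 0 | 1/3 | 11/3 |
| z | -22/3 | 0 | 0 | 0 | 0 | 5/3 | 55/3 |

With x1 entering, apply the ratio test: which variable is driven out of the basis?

Column x1 entries and ratios — s1: 7/3 = 7/3; s2: -2/3 ≤ 0, skip; s3: 3/1 = 3; x2: (11/3)/(1/3) = 11.
Smallest ratio is 7/3 in the row of s1, so s1 leaves.

s1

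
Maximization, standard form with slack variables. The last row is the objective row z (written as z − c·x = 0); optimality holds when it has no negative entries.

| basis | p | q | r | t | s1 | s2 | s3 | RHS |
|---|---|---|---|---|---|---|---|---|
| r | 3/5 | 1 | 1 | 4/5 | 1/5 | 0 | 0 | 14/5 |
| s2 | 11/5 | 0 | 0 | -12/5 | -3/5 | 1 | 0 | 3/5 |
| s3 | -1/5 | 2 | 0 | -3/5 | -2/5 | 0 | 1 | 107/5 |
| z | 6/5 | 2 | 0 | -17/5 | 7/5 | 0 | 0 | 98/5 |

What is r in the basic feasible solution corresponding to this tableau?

r is basic (row 1); its value is the RHS of that row, 14/5.

14/5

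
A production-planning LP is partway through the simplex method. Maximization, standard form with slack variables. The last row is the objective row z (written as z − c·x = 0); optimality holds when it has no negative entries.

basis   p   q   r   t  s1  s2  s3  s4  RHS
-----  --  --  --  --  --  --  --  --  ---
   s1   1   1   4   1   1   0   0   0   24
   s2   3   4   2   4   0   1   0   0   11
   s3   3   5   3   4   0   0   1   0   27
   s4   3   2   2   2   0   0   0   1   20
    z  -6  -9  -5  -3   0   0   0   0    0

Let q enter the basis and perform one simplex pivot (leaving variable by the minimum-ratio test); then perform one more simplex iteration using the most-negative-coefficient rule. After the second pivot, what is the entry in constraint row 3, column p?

Ratio test on column q — row 1: 24/1 = 24; row 2: 11/4 = 11/4; row 3: 27/5 = 27/5; row 4: 20/2 = 10. Minimum is 11/4 at row 2 (s2 leaves); pivot element 4.
Divide row 2 by 4; eliminate column q from the other rows.
Second iteration: most negative z-row entry is -1/2 in column r, so r enters.
Ratio test on column r — row 1: (85/4)/(7/2) = 85/14; row 2: (11/4)/(1/2) = 11/2; row 3: (53/4)/(1/2) = 53/2; row 4: (29/2)/1 = 29/2. Minimum is 11/2 at row 2 (q leaves); pivot element 1/2.
Divide row 2 by 1/2; eliminate column r from the other rows.
After both pivots, the entry at constraint row 3, column p is -3/2.

-3/2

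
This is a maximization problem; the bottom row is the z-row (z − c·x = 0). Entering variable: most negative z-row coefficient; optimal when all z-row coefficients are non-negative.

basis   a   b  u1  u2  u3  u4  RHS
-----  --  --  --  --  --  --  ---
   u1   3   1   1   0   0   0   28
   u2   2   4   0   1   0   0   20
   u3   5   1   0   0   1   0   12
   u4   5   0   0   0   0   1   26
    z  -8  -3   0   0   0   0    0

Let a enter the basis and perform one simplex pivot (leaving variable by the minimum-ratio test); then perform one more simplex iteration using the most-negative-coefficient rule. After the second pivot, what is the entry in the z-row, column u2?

7/18

Ratio test on column a — row 1: 28/3 = 28/3; row 2: 20/2 = 10; row 3: 12/5 = 12/5; row 4: 26/5 = 26/5. Minimum is 12/5 at row 3 (u3 leaves); pivot element 5.
Divide row 3 by 5; eliminate column a from the other rows.
Second iteration: most negative z-row entry is -7/5 in column b, so b enters.
Ratio test on column b — row 1: (104/5)/(2/5) = 52; row 2: (76/5)/(18/5) = 38/9; row 3: (12/5)/(1/5) = 12; row 4: entry -1 ≤ 0. Minimum is 38/9 at row 2 (u2 leaves); pivot element 18/5.
Divide row 2 by 18/5; eliminate column b from the other rows.
After both pivots, the entry at the z-row, column u2 is 7/18.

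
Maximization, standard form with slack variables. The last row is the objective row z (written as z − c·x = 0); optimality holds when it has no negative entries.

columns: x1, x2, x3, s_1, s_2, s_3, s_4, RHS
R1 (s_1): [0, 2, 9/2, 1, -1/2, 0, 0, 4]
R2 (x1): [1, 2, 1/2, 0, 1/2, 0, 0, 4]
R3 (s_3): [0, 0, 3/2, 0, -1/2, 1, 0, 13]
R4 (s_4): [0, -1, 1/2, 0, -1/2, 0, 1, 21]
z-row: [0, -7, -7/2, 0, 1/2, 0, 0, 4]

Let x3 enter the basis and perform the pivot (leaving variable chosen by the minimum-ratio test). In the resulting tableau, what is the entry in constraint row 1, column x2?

Ratio test on column x3 — row 1: 4/(9/2) = 8/9; row 2: 4/(1/2) = 8; row 3: 13/(3/2) = 26/3; row 4: 21/(1/2) = 42. Minimum is 8/9 at row 1 (s_1 leaves); pivot element 9/2.
Divide row 1 by 9/2; eliminate column x3 from the other rows.
In the new row 1, the x2 entry is the old entry divided by the pivot: 2/(9/2) = 4/9.

4/9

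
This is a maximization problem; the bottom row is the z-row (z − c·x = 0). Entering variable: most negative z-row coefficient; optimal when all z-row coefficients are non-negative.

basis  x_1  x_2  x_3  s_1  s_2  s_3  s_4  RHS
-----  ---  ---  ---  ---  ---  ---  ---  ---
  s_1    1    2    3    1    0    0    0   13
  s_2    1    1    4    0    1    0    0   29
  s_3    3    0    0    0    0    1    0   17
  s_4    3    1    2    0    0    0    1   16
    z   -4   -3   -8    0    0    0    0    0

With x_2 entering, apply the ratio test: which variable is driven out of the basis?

Column x_2 entries and ratios — s_1: 13/2 = 13/2; s_2: 29/1 = 29; s_3: 0 ≤ 0, skip; s_4: 16/1 = 16.
Smallest ratio is 13/2 in the row of s_1, so s_1 leaves.

s_1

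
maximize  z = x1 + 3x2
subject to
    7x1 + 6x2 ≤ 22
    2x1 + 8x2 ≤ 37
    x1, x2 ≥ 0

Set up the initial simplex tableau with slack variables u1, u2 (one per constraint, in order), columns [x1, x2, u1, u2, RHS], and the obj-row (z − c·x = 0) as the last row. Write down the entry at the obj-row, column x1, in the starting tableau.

The obj-row carries the negated objective coefficients: the x1 entry is -1.

-1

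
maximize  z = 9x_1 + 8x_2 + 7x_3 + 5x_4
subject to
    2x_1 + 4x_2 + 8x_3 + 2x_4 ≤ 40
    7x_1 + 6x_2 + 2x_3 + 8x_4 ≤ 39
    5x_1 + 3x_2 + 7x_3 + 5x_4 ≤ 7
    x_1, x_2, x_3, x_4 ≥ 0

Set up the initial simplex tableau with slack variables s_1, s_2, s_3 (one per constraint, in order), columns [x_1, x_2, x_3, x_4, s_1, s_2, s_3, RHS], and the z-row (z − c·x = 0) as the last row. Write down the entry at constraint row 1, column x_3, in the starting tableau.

8

Constraint 1 has coefficient 8 on x_3.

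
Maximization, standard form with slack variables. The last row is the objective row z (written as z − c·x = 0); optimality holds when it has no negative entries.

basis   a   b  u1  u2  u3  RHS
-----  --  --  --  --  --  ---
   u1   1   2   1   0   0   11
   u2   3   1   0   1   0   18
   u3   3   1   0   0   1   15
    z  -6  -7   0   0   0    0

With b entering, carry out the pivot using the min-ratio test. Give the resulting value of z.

Ratio test on column b — row 1: 11/2 = 11/2; row 2: 18/1 = 18; row 3: 15/1 = 15. Minimum is 11/2 at row 1 (u1 leaves); pivot element 2.
Pivot on row 1; the z-row RHS becomes 0 − (-7)·(11/2) = 77/2.

77/2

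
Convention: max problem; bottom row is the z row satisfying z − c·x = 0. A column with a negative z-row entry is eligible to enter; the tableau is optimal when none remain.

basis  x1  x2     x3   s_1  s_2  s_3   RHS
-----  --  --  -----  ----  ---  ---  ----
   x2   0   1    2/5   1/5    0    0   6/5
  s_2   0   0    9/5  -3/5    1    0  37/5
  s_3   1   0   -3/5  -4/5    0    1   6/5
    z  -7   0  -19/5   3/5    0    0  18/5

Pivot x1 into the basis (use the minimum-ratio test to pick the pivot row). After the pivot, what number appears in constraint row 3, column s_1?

Ratio test on column x1 — row 1: entry 0 ≤ 0; row 2: entry 0 ≤ 0; row 3: (6/5)/1 = 6/5. Minimum is 6/5 at row 3 (s_3 leaves); pivot element 1.
Divide row 3 by 1; eliminate column x1 from the other rows.
In the new row 3, the s_1 entry is the old entry divided by the pivot: (-4/5)/1 = -4/5.

-4/5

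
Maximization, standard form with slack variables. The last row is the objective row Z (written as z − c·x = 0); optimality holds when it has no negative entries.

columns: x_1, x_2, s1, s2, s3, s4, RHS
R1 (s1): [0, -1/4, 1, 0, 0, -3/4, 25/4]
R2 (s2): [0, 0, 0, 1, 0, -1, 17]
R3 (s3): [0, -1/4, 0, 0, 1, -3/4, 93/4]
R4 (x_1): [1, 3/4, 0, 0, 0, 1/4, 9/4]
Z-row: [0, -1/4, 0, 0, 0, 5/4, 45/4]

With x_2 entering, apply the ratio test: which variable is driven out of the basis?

x_1

Column x_2 entries and ratios — s1: -1/4 ≤ 0, skip; s2: 0 ≤ 0, skip; s3: -1/4 ≤ 0, skip; x_1: (9/4)/(3/4) = 3.
Smallest ratio is 3 in the row of x_1, so x_1 leaves.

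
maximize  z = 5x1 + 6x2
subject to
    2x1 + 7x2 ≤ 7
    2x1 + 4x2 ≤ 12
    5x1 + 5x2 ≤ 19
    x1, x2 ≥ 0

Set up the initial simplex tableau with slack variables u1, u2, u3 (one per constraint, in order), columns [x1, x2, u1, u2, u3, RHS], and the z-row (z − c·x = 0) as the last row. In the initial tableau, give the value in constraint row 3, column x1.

5

Constraint 3 has coefficient 5 on x1.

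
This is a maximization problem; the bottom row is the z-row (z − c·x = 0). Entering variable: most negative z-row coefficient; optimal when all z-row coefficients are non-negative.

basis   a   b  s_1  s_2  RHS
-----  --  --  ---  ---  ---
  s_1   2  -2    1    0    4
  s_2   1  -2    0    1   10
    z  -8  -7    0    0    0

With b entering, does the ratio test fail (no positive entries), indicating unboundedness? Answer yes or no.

yes

Every constraint-row entry in column b is ≤ 0, so increasing b is unbounded.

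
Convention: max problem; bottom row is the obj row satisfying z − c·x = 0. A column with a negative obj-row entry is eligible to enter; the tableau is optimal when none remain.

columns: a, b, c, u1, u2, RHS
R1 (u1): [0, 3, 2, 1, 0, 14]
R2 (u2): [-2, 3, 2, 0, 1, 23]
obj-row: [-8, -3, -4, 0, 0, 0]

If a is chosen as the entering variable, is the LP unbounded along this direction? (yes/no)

Every constraint-row entry in column a is ≤ 0, so increasing a is unbounded.

yes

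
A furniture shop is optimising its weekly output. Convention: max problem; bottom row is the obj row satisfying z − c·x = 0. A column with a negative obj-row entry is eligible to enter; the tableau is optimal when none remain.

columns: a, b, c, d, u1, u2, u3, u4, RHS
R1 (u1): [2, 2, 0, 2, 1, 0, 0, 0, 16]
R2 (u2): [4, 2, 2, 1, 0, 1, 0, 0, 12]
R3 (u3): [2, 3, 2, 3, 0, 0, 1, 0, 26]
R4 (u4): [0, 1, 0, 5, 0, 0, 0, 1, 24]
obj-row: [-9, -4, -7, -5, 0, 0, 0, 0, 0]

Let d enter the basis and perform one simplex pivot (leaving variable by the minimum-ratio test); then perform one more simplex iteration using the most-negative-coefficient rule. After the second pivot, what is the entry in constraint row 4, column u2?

0

Ratio test on column d — row 1: 16/2 = 8; row 2: 12/1 = 12; row 3: 26/3 = 26/3; row 4: 24/5 = 24/5. Minimum is 24/5 at row 4 (u4 leaves); pivot element 5.
Divide row 4 by 5; eliminate column d from the other rows.
Second iteration: most negative obj-row entry is -9 in column a, so a enters.
Ratio test on column a — row 1: (32/5)/2 = 16/5; row 2: (36/5)/4 = 9/5; row 3: (58/5)/2 = 29/5; row 4: entry 0 ≤ 0. Minimum is 9/5 at row 2 (u2 leaves); pivot element 4.
Divide row 2 by 4; eliminate column a from the other rows.
After both pivots, the entry at constraint row 4, column u2 is 0.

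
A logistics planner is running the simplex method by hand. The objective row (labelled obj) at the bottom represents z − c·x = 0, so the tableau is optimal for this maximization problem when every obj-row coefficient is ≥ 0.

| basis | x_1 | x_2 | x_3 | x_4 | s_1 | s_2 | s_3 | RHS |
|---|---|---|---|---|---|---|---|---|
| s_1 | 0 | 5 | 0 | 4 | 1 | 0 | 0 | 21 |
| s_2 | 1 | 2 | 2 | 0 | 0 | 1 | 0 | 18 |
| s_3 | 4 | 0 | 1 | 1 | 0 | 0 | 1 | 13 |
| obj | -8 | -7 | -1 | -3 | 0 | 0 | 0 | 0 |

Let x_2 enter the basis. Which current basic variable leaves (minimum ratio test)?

Column x_2 entries and ratios — s_1: 21/5 = 21/5; s_2: 18/2 = 9; s_3: 0 ≤ 0, skip.
Smallest ratio is 21/5 in the row of s_1, so s_1 leaves.

s_1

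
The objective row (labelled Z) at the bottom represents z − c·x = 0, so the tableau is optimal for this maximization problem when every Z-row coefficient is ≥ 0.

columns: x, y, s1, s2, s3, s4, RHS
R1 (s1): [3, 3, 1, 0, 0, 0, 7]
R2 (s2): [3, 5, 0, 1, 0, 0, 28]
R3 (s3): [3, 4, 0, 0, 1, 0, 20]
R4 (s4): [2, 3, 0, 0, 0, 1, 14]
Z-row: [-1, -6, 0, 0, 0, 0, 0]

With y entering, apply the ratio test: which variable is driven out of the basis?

s1

Column y entries and ratios — s1: 7/3 = 7/3; s2: 28/5 = 28/5; s3: 20/4 = 5; s4: 14/3 = 14/3.
Smallest ratio is 7/3 in the row of s1, so s1 leaves.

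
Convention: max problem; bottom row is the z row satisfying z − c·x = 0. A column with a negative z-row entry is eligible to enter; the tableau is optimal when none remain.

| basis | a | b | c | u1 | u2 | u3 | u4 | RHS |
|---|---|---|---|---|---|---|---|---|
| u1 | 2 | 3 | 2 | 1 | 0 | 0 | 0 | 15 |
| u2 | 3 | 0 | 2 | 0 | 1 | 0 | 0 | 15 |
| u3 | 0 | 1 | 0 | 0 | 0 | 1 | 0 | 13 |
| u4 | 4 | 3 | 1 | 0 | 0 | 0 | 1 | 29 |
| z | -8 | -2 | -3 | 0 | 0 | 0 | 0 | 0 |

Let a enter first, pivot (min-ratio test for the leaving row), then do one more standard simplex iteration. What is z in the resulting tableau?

Ratio test on column a — row 1: 15/2 = 15/2; row 2: 15/3 = 5; row 3: entry 0 ≤ 0; row 4: 29/4 = 29/4. Minimum is 5 at row 2 (u2 leaves); pivot element 3.
Pivot on row 2; the z-row RHS becomes 0 − (-8)·5 = 40.
Next entering variable (most negative z-row entry -2): b.
Ratio test on column b — row 1: 5/3 = 5/3; row 2: entry 0 ≤ 0; row 3: 13/1 = 13; row 4: 9/3 = 3. Minimum is 5/3 at row 1 (u1 leaves); pivot element 3.
After the second pivot the z-row RHS is 40 − (-2)·(5/3) = 130/3.

130/3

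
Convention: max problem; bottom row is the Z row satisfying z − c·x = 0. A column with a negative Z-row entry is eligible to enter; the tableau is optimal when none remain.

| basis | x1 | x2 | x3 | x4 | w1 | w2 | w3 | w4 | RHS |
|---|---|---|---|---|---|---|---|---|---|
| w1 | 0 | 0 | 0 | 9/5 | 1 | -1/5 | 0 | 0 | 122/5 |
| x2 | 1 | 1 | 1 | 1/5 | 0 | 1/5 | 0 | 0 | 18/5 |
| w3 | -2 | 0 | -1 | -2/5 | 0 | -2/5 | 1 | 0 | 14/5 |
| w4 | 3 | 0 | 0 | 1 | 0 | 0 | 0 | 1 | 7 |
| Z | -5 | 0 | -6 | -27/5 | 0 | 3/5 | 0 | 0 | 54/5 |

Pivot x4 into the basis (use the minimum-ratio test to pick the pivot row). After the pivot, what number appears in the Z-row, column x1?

56/5

Ratio test on column x4 — row 1: (122/5)/(9/5) = 122/9; row 2: (18/5)/(1/5) = 18; row 3: entry -2/5 ≤ 0; row 4: 7/1 = 7. Minimum is 7 at row 4 (w4 leaves); pivot element 1.
Divide row 4 by 1; eliminate column x4 from the other rows.
Z-row update in column x1: -5 − (-27/5)·3 = 56/5.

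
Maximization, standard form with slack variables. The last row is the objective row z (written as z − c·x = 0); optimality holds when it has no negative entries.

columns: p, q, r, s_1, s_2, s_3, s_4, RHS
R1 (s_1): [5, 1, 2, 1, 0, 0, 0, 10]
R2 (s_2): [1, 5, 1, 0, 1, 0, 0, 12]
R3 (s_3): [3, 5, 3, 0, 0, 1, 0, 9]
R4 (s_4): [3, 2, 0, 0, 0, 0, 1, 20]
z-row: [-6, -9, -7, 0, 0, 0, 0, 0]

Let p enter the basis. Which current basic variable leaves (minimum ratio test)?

s_1

Column p entries and ratios — s_1: 10/5 = 2; s_2: 12/1 = 12; s_3: 9/3 = 3; s_4: 20/3 = 20/3.
Smallest ratio is 2 in the row of s_1, so s_1 leaves.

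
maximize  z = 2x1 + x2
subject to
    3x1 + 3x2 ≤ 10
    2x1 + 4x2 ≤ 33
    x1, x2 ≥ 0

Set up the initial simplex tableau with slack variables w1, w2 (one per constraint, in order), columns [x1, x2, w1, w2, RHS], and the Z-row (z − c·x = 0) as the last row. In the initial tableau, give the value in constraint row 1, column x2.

Constraint 1 has coefficient 3 on x2.

3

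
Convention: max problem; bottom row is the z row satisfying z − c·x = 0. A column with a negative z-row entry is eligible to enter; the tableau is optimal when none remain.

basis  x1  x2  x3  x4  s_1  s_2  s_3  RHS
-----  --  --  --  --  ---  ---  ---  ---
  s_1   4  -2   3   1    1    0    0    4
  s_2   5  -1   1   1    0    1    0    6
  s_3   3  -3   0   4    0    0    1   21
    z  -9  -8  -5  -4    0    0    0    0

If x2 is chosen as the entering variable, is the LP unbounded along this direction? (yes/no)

yes

Every constraint-row entry in column x2 is ≤ 0, so increasing x2 is unbounded.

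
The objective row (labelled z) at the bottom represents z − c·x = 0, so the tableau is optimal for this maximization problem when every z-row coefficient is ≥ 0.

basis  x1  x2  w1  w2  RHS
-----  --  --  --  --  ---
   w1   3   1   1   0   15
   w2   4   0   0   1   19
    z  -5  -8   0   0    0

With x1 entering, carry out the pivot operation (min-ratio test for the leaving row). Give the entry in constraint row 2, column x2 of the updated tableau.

0

Ratio test on column x1 — row 1: 15/3 = 5; row 2: 19/4 = 19/4. Minimum is 19/4 at row 2 (w2 leaves); pivot element 4.
Divide row 2 by 4; eliminate column x1 from the other rows.
In the new row 2, the x2 entry is the old entry divided by the pivot: 0/4 = 0.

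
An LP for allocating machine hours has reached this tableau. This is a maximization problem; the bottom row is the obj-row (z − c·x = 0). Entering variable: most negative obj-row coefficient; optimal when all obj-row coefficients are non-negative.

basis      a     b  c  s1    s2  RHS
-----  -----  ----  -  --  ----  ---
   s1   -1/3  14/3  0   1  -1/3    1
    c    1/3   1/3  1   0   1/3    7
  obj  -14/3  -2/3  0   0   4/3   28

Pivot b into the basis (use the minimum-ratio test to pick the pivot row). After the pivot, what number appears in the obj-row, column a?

-33/7

Ratio test on column b — row 1: 1/(14/3) = 3/14; row 2: 7/(1/3) = 21. Minimum is 3/14 at row 1 (s1 leaves); pivot element 14/3.
Divide row 1 by 14/3; eliminate column b from the other rows.
obj-row update in column a: -14/3 − (-2/3)·(-1/14) = -33/7.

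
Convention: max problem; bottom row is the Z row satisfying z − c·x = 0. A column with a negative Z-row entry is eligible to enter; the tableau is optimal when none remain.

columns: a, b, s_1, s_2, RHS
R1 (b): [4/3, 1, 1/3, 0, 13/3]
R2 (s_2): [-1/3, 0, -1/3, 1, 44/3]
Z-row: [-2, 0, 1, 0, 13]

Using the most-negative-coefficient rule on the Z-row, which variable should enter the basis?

Negative Z-row entries: a: -2.
The most negative is -2 in column a, so a enters.

a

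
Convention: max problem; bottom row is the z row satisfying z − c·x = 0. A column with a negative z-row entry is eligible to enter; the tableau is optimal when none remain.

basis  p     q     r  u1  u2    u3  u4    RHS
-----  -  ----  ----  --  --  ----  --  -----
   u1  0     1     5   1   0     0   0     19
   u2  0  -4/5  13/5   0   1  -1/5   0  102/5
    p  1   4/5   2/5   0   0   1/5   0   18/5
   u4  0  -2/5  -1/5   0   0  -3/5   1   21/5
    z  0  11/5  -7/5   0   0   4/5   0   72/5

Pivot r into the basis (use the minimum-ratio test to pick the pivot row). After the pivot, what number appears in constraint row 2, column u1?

-13/25

Ratio test on column r — row 1: 19/5 = 19/5; row 2: (102/5)/(13/5) = 102/13; row 3: (18/5)/(2/5) = 9; row 4: entry -1/5 ≤ 0. Minimum is 19/5 at row 1 (u1 leaves); pivot element 5.
Divide row 1 by 5; eliminate column r from the other rows.
Row 2 update in column u1: 0 − (13/5)·(1/5) = -13/25.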